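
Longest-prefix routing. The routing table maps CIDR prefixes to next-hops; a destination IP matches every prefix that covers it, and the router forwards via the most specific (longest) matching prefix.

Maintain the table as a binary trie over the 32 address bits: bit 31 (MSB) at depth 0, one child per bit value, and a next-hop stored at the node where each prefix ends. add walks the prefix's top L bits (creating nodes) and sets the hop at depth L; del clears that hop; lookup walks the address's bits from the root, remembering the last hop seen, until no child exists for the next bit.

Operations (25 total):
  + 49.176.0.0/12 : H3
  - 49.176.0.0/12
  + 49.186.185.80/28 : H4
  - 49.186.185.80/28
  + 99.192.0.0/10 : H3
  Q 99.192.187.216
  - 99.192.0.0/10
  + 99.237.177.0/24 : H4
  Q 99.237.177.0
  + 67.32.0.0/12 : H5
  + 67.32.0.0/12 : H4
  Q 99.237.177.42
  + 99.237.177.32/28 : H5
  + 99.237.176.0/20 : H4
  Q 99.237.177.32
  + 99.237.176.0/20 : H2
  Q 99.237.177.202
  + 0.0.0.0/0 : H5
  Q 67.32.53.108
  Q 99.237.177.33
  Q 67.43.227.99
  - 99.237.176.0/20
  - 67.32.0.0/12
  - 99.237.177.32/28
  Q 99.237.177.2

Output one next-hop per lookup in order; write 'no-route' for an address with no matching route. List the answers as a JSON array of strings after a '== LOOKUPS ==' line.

Apply in order:
  + 49.176.0.0/12 (H3) depth=12
  - 49.176.0.0/12 clear@12
  + 49.186.185.80/28 (H4) depth=28
  - 49.186.185.80/28 clear@28
  + 99.192.0.0/10 (H3) depth=10
  lookup 99.192.187.216: bits 0110001111 walk d0:-→d1:-→d2:-→d3:-→d4:-→d5:-→d6:-→d7:-→d8:-→d9:-→d10:H3 -> H3
  - 99.192.0.0/10 clear@10
  + 99.237.177.0/24 (H4) depth=24
  lookup 99.237.177.0: bits 011000111110110110110001 walk d0:-→d1:-→d2:-→d3:-→d4:-→d5:-→d6:-→d7:-→d8:-→d9:-→d10:-→d11:-→d12:-→d13:-→d14:-→d15:-→d16:-→d17:-→d18:-→d19:-→d20:-→d21:-→d22:-→d23:-→d24:H4 -> H4
  + 67.32.0.0/12 (H5) depth=12
  + 67.32.0.0/12 (H4) depth=12
  lookup 99.237.177.42: bits 011000111110110110110001 walk d0:-→d1:-→d2:-→d3:-→d4:-→d5:-→d6:-→d7:-→d8:-→d9:-→d10:-→d11:-→d12:-→d13:-→d14:-→d15:-→d16:-→d17:-→d18:-→d19:-→d20:-→d21:-→d22:-→d23:-→d24:H4 -> H4
  + 99.237.177.32/28 (H5) depth=28
  + 99.237.176.0/20 (H4) depth=20
  lookup 99.237.177.32: bits 0110001111101101101100010010 walk d0:-→d1:-→d2:-→d3:-→d4:-→d5:-→d6:-→d7:-→d8:-→d9:-→d10:-→d11:-→d12:-→d13:-→d14:-→d15:-→d16:-→d17:-→d18:-→d19:-→d20:H4→d21:-→d22:-→d23:-→d24:H4→d25:-→d26:-→d27:-→d28:H5 -> H5
  + 99.237.176.0/20 (H2) depth=20
  lookup 99.237.177.202: bits 011000111110110110110001 walk d0:-→d1:-→d2:-→d3:-→d4:-→d5:-→d6:-→d7:-→d8:-→d9:-→d10:-→d11:-→d12:-→d13:-→d14:-→d15:-→d16:-→d17:-→d18:-→d19:-→d20:H2→d21:-→d22:-→d23:-→d24:H4 -> H4
  + 0.0.0.0/0 (H5) depth=0
  lookup 67.32.53.108: bits 010000110010 walk d0:H5→d1:-→d2:-→d3:-→d4:-→d5:-→d6:-→d7:-→d8:-→d9:-→d10:-→d11:-→d12:H4 -> H4
  lookup 99.237.177.33: bits 0110001111101101101100010010 walk d0:H5→d1:-→d2:-→d3:-→d4:-→d5:-→d6:-→d7:-→d8:-→d9:-→d10:-→d11:-→d12:-→d13:-→d14:-→d15:-→d16:-→d17:-→d18:-→d19:-→d20:H2→d21:-→d22:-→d23:-→d24:H4→d25:-→d26:-→d27:-→d28:H5 -> H5
  lookup 67.43.227.99: bits 010000110010 walk d0:H5→d1:-→d2:-→d3:-→d4:-→d5:-→d6:-→d7:-→d8:-→d9:-→d10:-→d11:-→d12:H4 -> H4
  - 99.237.176.0/20 clear@20
  - 67.32.0.0/12 clear@12
  - 99.237.177.32/28 clear@28
  lookup 99.237.177.2: bits 01100011111011011011000100 walk d0:H5→d1:-→d2:-→d3:-→d4:-→d5:-→d6:-→d7:-→d8:-→d9:-→d10:-→d11:-→d12:-→d13:-→d14:-→d15:-→d16:-→d17:-→d18:-→d19:-→d20:-→d21:-→d22:-→d23:-→d24:H4→d25:-→d26:- -> H4

== LOOKUPS ==
["H3","H4","H4","H5","H4","H4","H5","H4","H4"]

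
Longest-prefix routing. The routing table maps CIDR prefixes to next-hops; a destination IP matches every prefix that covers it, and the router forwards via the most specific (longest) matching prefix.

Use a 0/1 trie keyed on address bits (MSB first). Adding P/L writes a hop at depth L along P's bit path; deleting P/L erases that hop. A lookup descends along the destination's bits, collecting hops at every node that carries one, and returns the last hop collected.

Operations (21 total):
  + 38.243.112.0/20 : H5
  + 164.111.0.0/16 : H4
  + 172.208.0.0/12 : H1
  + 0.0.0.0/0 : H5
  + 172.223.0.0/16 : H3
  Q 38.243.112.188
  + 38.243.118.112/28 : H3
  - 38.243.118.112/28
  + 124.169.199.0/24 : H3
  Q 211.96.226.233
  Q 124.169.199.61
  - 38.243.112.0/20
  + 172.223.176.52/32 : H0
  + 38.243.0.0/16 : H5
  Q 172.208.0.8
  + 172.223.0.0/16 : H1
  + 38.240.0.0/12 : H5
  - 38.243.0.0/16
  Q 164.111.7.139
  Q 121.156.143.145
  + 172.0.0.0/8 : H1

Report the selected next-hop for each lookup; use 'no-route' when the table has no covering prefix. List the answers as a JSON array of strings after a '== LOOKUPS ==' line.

Trace:
  add 38.243.112.0/20 -> H5 at depth 20
  add 164.111.0.0/16 -> H4 at depth 16
  add 172.208.0.0/12 -> H1 at depth 12
  add 0.0.0.0/0 -> H5 at depth 0
  add 172.223.0.0/16 -> H3 at depth 16
  Q 38.243.112.188: descend 00100110111100110111 ; hops seen [H5,H5] ; pick H5
  add 38.243.118.112/28 -> H3 at depth 28
  - 38.243.118.112/28 clear@28
  add 124.169.199.0/24 -> H3 at depth 24
  Q 211.96.226.233: descend 1 ; hops seen [H5] ; pick H5
  Q 124.169.199.61: descend 011111001010100111000111 ; hops seen [H5,H3] ; pick H3
  - 38.243.112.0/20 clear@20
  add 172.223.176.52/32 -> H0 at depth 32
  add 38.243.0.0/16 -> H5 at depth 16
  Q 172.208.0.8: descend 101011001101 ; hops seen [H5,H1] ; pick H1
  add 172.223.0.0/16 -> H1 at depth 16
  add 38.240.0.0/12 -> H5 at depth 12
  - 38.243.0.0/16 clear@16
  Q 164.111.7.139: descend 1010010001101111 ; hops seen [H5,H4] ; pick H4
  Q 121.156.143.145: descend 01111 ; hops seen [H5] ; pick H5
  add 172.0.0.0/8 -> H1 at depth 8

== LOOKUPS ==
["H5","H5","H3","H1","H4","H5"]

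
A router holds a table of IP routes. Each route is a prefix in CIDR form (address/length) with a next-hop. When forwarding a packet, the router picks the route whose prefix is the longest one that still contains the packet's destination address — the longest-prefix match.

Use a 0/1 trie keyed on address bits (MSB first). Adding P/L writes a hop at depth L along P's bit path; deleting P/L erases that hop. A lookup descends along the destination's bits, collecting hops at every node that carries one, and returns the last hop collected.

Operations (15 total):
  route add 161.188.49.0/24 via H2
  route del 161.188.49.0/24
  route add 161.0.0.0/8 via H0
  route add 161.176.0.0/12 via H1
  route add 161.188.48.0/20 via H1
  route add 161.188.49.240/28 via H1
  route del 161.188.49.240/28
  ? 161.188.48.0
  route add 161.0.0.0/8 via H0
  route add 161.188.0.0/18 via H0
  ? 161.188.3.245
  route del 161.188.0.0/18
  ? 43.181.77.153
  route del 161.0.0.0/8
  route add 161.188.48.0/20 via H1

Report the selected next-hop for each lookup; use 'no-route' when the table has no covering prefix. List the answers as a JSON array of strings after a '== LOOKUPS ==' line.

Process each operation:
  + 161.188.49.0/24 (H2) depth=24
  - 161.188.49.0/24 clear@24
  + 161.0.0.0/8 (H0) depth=8
  + 161.176.0.0/12 (H1) depth=12
  + 161.188.48.0/20 (H1) depth=20
  + 161.188.49.240/28 (H1) depth=28
  - 161.188.49.240/28 clear@28
  Q 161.188.48.0: descend 10100001101111000011000 ; hops seen [H0,H1,H1] ; pick H1
  + 161.0.0.0/8 (H0) depth=8
  + 161.188.0.0/18 (H0) depth=18
  Q 161.188.3.245: descend 101000011011110000 ; hops seen [H0,H1,H0] ; pick H0
  - 161.188.0.0/18 clear@18
  Q 43.181.77.153: descend ε ; hops seen [∅] ; pick no-route
  - 161.0.0.0/8 clear@8
  + 161.188.48.0/20 (H1) depth=20

== LOOKUPS ==
["H1","H0","no-route"]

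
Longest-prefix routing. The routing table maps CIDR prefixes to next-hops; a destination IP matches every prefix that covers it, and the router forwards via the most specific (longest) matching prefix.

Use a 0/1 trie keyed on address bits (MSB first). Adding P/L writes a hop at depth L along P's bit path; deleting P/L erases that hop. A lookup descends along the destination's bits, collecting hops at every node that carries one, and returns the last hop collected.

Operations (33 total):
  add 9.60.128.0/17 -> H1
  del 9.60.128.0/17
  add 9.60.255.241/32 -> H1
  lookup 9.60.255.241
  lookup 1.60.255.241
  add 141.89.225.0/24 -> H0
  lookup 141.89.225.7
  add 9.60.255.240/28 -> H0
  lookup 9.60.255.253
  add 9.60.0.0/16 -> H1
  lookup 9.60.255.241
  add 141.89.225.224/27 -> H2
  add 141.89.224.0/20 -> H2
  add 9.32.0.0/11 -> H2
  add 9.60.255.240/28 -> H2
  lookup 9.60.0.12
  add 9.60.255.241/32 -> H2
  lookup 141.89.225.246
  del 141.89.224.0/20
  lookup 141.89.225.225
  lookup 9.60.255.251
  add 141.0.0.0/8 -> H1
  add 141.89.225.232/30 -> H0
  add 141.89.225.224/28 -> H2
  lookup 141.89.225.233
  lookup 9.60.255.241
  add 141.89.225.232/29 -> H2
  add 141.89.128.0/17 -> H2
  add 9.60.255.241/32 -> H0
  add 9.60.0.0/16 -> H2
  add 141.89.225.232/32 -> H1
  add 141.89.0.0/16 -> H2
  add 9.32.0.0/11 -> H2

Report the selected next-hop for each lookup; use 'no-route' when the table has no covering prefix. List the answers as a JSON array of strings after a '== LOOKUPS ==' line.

Apply in order:
  + 9.60.128.0/17 (H1) depth=17
  del 9.60.128.0/17 (clear depth 17)
  + 9.60.255.241/32 (H1) depth=32
  Q 9.60.255.241: descend 00001001001111001111111111110001 ; hops seen [H1] ; pick H1
  Q 1.60.255.241: descend 0000 ; hops seen [∅] ; pick no-route
  + 141.89.225.0/24 (H0) depth=24
  Q 141.89.225.7: descend 100011010101100111100001 ; hops seen [H0] ; pick H0
  + 9.60.255.240/28 (H0) depth=28
  Q 9.60.255.253: descend 0000100100111100111111111111 ; hops seen [H0] ; pick H0
  + 9.60.0.0/16 (H1) depth=16
  Q 9.60.255.241: descend 00001001001111001111111111110001 ; hops seen [H1,H0,H1] ; pick H1
  + 141.89.225.224/27 (H2) depth=27
  + 141.89.224.0/20 (H2) depth=20
  + 9.32.0.0/11 (H2) depth=11
  + 9.60.255.240/28 (H2) depth=28
  Q 9.60.0.12: descend 0000100100111100 ; hops seen [H2,H1] ; pick H1
  + 9.60.255.241/32 (H2) depth=32
  Q 141.89.225.246: descend 100011010101100111100001111 ; hops seen [H2,H0,H2] ; pick H2
  del 141.89.224.0/20 (clear depth 20)
  Q 141.89.225.225: descend 100011010101100111100001111 ; hops seen [H0,H2] ; pick H2
  Q 9.60.255.251: descend 0000100100111100111111111111 ; hops seen [H2,H1,H2] ; pick H2
  + 141.0.0.0/8 (H1) depth=8
  + 141.89.225.232/30 (H0) depth=30
  + 141.89.225.224/28 (H2) depth=28
  Q 141.89.225.233: descend 100011010101100111100001111010 ; hops seen [H1,H0,H2,H2,H0] ; pick H0
  Q 9.60.255.241: descend 00001001001111001111111111110001 ; hops seen [H2,H1,H2,H2] ; pick H2
  + 141.89.225.232/29 (H2) depth=29
  + 141.89.128.0/17 (H2) depth=17
  + 9.60.255.241/32 (H0) depth=32
  + 9.60.0.0/16 (H2) depth=16
  + 141.89.225.232/32 (H1) depth=32
  + 141.89.0.0/16 (H2) depth=16
  + 9.32.0.0/11 (H2) depth=11

== LOOKUPS ==
["H1","no-route","H0","H0","H1","H1","H2","H2","H2","H0","H2"]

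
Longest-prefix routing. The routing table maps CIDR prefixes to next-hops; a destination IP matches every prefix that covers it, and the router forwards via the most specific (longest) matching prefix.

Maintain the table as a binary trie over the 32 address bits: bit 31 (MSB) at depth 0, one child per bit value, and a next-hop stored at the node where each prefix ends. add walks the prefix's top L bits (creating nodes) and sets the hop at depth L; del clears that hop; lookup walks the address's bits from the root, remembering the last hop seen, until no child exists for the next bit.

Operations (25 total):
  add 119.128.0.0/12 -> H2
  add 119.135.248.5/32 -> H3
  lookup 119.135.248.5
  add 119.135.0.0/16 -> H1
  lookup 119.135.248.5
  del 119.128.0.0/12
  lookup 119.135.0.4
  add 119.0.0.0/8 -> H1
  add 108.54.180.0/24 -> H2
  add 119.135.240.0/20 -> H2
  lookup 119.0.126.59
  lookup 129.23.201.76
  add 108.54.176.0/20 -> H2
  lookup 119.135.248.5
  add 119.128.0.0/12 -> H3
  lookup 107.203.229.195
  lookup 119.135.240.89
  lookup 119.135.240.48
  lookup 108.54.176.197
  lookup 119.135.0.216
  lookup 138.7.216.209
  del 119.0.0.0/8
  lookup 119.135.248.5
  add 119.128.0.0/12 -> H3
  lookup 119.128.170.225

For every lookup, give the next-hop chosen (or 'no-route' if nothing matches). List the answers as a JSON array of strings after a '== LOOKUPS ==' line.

Trace:
  + 119.128.0.0/12 (H2) depth=12
  + 119.135.248.5/32 (H3) depth=32
  Q 119.135.248.5: descend 01110111100001111111100000000101 ; hops seen [H2,H3] ; pick H3
  + 119.135.0.0/16 (H1) depth=16
  Q 119.135.248.5: descend 01110111100001111111100000000101 ; hops seen [H2,H1,H3] ; pick H3
  - 119.128.0.0/12 clear@12
  Q 119.135.0.4: descend 0111011110000111 ; hops seen [H1] ; pick H1
  + 119.0.0.0/8 (H1) depth=8
  + 108.54.180.0/24 (H2) depth=24
  + 119.135.240.0/20 (H2) depth=20
  Q 119.0.126.59: descend 01110111 ; hops seen [H1] ; pick H1
  Q 129.23.201.76: descend ε ; hops seen [∅] ; pick no-route
  + 108.54.176.0/20 (H2) depth=20
  Q 119.135.248.5: descend 01110111100001111111100000000101 ; hops seen [H1,H1,H2,H3] ; pick H3
  + 119.128.0.0/12 (H3) depth=12
  Q 107.203.229.195: descend 01101 ; hops seen [∅] ; pick no-route
  Q 119.135.240.89: descend 01110111100001111111 ; hops seen [H1,H3,H1,H2] ; pick H2
  Q 119.135.240.48: descend 01110111100001111111 ; hops seen [H1,H3,H1,H2] ; pick H2
  Q 108.54.176.197: descend 011011000011011010110 ; hops seen [H2] ; pick H2
  Q 119.135.0.216: descend 0111011110000111 ; hops seen [H1,H3,H1] ; pick H1
  Q 138.7.216.209: descend ε ; hops seen [∅] ; pick no-route
  - 119.0.0.0/8 clear@8
  Q 119.135.248.5: descend 01110111100001111111100000000101 ; hops seen [H3,H1,H2,H3] ; pick H3
  + 119.128.0.0/12 (H3) depth=12
  Q 119.128.170.225: descend 0111011110000 ; hops seen [H3] ; pick H3

== LOOKUPS ==
["H3","H3","H1","H1","no-route","H3","no-route","H2","H2","H2","H1","no-route","H3","H3"]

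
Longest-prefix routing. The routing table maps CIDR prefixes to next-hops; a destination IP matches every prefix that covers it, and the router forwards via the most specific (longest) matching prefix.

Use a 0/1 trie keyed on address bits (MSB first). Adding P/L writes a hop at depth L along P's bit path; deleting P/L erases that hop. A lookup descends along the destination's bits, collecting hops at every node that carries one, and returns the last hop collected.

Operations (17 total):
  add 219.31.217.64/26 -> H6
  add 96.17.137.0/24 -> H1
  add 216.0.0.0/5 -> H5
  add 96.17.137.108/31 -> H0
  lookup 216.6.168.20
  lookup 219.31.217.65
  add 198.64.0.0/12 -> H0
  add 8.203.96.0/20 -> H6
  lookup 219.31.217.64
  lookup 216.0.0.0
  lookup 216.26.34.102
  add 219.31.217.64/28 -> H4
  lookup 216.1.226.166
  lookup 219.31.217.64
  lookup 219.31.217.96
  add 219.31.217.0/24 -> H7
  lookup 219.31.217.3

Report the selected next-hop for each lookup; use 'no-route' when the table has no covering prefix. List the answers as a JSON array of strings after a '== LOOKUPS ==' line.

Trace:
  + 219.31.217.64/26 (H6) depth=26
  + 96.17.137.0/24 (H1) depth=24
  + 216.0.0.0/5 (H5) depth=5
  + 96.17.137.108/31 (H0) depth=31
  lookup 216.6.168.20: bits 110110 walk d0:-→d1:-→d2:-→d3:-→d4:-→d5:H5→d6:- -> H5
  lookup 219.31.217.65: bits 11011011000111111101100101 walk d0:-→d1:-→d2:-→d3:-→d4:-→d5:H5→d6:-→d7:-→d8:-→d9:-→d10:-→d11:-→d12:-→d13:-→d14:-→d15:-→d16:-→d17:-→d18:-→d19:-→d20:-→d21:-→d22:-→d23:-→d24:-→d25:-→d26:H6 -> H6
  + 198.64.0.0/12 (H0) depth=12
  + 8.203.96.0/20 (H6) depth=20
  lookup 219.31.217.64: bits 11011011000111111101100101 walk d0:-→d1:-→d2:-→d3:-→d4:-→d5:H5→d6:-→d7:-→d8:-→d9:-→d10:-→d11:-→d12:-→d13:-→d14:-→d15:-→d16:-→d17:-→d18:-→d19:-→d20:-→d21:-→d22:-→d23:-→d24:-→d25:-→d26:H6 -> H6
  lookup 216.0.0.0: bits 110110 walk d0:-→d1:-→d2:-→d3:-→d4:-→d5:H5→d6:- -> H5
  lookup 216.26.34.102: bits 110110 walk d0:-→d1:-→d2:-→d3:-→d4:-→d5:H5→d6:- -> H5
  + 219.31.217.64/28 (H4) depth=28
  lookup 216.1.226.166: bits 110110 walk d0:-→d1:-→d2:-→d3:-→d4:-→d5:H5→d6:- -> H5
  lookup 219.31.217.64: bits 1101101100011111110110010100 walk d0:-→d1:-→d2:-→d3:-→d4:-→d5:H5→d6:-→d7:-→d8:-→d9:-→d10:-→d11:-→d12:-→d13:-→d14:-→d15:-→d16:-→d17:-→d18:-→d19:-→d20:-→d21:-→d22:-→d23:-→d24:-→d25:-→d26:H6→d27:-→d28:H4 -> H4
  lookup 219.31.217.96: bits 11011011000111111101100101 walk d0:-→d1:-→d2:-→d3:-→d4:-→d5:H5→d6:-→d7:-→d8:-→d9:-→d10:-→d11:-→d12:-→d13:-→d14:-→d15:-→d16:-→d17:-→d18:-→d19:-→d20:-→d21:-→d22:-→d23:-→d24:-→d25:-→d26:H6 -> H6
  + 219.31.217.0/24 (H7) depth=24
  lookup 219.31.217.3: bits 1101101100011111110110010 walk d0:-→d1:-→d2:-→d3:-→d4:-→d5:H5→d6:-→d7:-→d8:-→d9:-→d10:-→d11:-→d12:-→d13:-→d14:-→d15:-→d16:-→d17:-→d18:-→d19:-→d20:-→d21:-→d22:-→d23:-→d24:H7→d25:- -> H7

== LOOKUPS ==
["H5","H6","H6","H5","H5","H5","H4","H6","H7"]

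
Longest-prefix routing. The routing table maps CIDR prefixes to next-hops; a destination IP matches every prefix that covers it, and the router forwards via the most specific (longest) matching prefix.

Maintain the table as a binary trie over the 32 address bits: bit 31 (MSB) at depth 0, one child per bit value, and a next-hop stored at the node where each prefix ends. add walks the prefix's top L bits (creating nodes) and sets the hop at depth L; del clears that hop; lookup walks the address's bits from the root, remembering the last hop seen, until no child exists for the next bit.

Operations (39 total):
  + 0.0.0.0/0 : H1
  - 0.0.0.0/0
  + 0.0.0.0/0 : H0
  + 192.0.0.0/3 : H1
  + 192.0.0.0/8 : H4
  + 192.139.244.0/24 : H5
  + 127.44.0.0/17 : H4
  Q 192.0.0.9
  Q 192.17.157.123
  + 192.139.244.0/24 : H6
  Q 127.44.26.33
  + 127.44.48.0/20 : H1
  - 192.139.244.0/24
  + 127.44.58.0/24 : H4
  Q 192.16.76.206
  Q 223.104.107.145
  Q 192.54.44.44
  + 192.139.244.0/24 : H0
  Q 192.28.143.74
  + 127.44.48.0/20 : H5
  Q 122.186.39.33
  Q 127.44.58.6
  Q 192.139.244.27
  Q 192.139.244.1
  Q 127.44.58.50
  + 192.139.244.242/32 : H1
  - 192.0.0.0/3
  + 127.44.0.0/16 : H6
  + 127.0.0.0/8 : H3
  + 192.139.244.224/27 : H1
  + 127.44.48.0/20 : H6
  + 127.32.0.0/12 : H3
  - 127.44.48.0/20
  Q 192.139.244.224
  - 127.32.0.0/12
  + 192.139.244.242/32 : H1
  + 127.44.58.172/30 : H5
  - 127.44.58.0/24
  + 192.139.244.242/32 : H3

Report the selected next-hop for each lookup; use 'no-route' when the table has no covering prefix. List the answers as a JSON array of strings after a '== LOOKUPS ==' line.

Apply in order:
  + 0.0.0.0/0 (H1) depth=0
  - 0.0.0.0/0 clear@0
  + 0.0.0.0/0 (H0) depth=0
  + 192.0.0.0/3 (H1) depth=3
  + 192.0.0.0/8 (H4) depth=8
  + 192.139.244.0/24 (H5) depth=24
  + 127.44.0.0/17 (H4) depth=17
  lookup 192.0.0.9: bits 11000000 walk d0:H0→d1:-→d2:-→d3:H1→d4:-→d5:-→d6:-→d7:-→d8:H4 -> H4
  lookup 192.17.157.123: bits 11000000 walk d0:H0→d1:-→d2:-→d3:H1→d4:-→d5:-→d6:-→d7:-→d8:H4 -> H4
  + 192.139.244.0/24 (H6) depth=24
  lookup 127.44.26.33: bits 01111111001011000 walk d0:H0→d1:-→d2:-→d3:-→d4:-→d5:-→d6:-→d7:-→d8:-→d9:-→d10:-→d11:-→d12:-→d13:-→d14:-→d15:-→d16:-→d17:H4 -> H4
  + 127.44.48.0/20 (H1) depth=20
  - 192.139.244.0/24 clear@24
  + 127.44.58.0/24 (H4) depth=24
  lookup 192.16.76.206: bits 11000000 walk d0:H0→d1:-→d2:-→d3:H1→d4:-→d5:-→d6:-→d7:-→d8:H4 -> H4
  lookup 223.104.107.145: bits 110 walk d0:H0→d1:-→d2:-→d3:H1 -> H1
  lookup 192.54.44.44: bits 11000000 walk d0:H0→d1:-→d2:-→d3:H1→d4:-→d5:-→d6:-→d7:-→d8:H4 -> H4
  + 192.139.244.0/24 (H0) depth=24
  lookup 192.28.143.74: bits 11000000 walk d0:H0→d1:-→d2:-→d3:H1→d4:-→d5:-→d6:-→d7:-→d8:H4 -> H4
  + 127.44.48.0/20 (H5) depth=20
  lookup 122.186.39.33: bits 01111 walk d0:H0→d1:-→d2:-→d3:-→d4:-→d5:- -> H0
  lookup 127.44.58.6: bits 011111110010110000111010 walk d0:H0→d1:-→d2:-→d3:-→d4:-→d5:-→d6:-→d7:-→d8:-→d9:-→d10:-→d11:-→d12:-→d13:-→d14:-→d15:-→d16:-→d17:H4→d18:-→d19:-→d20:H5→d21:-→d22:-→d23:-→d24:H4 -> H4
  lookup 192.139.244.27: bits 110000001000101111110100 walk d0:H0→d1:-→d2:-→d3:H1→d4:-→d5:-→d6:-→d7:-→d8:H4→d9:-→d10:-→d11:-→d12:-→d13:-→d14:-→d15:-→d16:-→d17:-→d18:-→d19:-→d20:-→d21:-→d22:-→d23:-→d24:H0 -> H0
  lookup 192.139.244.1: bits 110000001000101111110100 walk d0:H0→d1:-→d2:-→d3:H1→d4:-→d5:-→d6:-→d7:-→d8:H4→d9:-→d10:-→d11:-→d12:-→d13:-→d14:-→d15:-→d16:-→d17:-→d18:-→d19:-→d20:-→d21:-→d22:-→d23:-→d24:H0 -> H0
  lookup 127.44.58.50: bits 011111110010110000111010 walk d0:H0→d1:-→d2:-→d3:-→d4:-→d5:-→d6:-→d7:-→d8:-→d9:-→d10:-→d11:-→d12:-→d13:-→d14:-→d15:-→d16:-→d17:H4→d18:-→d19:-→d20:H5→d21:-→d22:-→d23:-→d24:H4 -> H4
  + 192.139.244.242/32 (H1) depth=32
  - 192.0.0.0/3 clear@3
  + 127.44.0.0/16 (H6) depth=16
  + 127.0.0.0/8 (H3) depth=8
  + 192.139.244.224/27 (H1) depth=27
  + 127.44.48.0/20 (H6) depth=20
  + 127.32.0.0/12 (H3) depth=12
  - 127.44.48.0/20 clear@20
  lookup 192.139.244.224: bits 110000001000101111110100111 walk d0:H0→d1:-→d2:-→d3:-→d4:-→d5:-→d6:-→d7:-→d8:H4→d9:-→d10:-→d11:-→d12:-→d13:-→d14:-→d15:-→d16:-→d17:-→d18:-→d19:-→d20:-→d21:-→d22:-→d23:-→d24:H0→d25:-→d26:-→d27:H1 -> H1
  - 127.32.0.0/12 clear@12
  + 192.139.244.242/32 (H1) depth=32
  + 127.44.58.172/30 (H5) depth=30
  - 127.44.58.0/24 clear@24
  + 192.139.244.242/32 (H3) depth=32

== LOOKUPS ==
["H4","H4","H4","H4","H1","H4","H4","H0","H4","H0","H0","H4","H1"]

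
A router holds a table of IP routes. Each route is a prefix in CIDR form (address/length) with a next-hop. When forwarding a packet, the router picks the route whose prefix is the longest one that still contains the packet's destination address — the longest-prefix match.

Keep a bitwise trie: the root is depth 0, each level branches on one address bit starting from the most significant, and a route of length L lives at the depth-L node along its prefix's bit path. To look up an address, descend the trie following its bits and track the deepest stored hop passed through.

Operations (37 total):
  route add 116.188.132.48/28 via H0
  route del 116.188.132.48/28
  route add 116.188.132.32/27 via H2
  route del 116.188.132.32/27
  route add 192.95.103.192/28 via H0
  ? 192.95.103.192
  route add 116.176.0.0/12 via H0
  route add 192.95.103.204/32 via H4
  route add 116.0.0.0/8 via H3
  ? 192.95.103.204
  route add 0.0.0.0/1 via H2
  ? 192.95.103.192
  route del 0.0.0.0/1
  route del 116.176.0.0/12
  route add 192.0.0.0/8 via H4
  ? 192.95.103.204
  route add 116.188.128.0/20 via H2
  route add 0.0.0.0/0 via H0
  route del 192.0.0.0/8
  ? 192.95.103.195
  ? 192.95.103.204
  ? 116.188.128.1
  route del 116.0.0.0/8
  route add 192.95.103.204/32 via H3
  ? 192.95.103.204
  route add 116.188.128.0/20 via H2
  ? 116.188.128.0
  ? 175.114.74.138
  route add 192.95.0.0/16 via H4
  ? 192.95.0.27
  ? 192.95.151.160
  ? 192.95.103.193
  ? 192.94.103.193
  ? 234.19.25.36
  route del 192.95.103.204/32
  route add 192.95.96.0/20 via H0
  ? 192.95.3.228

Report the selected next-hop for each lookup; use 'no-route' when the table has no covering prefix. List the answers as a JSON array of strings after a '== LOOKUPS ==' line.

Trace:
  add 116.188.132.48/28 -> H0 at depth 28
  del 116.188.132.48/28 (clear depth 28)
  add 116.188.132.32/27 -> H2 at depth 27
  del 116.188.132.32/27 (clear depth 27)
  add 192.95.103.192/28 -> H0 at depth 28
  ? 192.95.103.192  path d0:-→d1:-→d2:-→d3:-→d4:-→d5:-→d6:-→d7:-→d8:-→d9:-→d10:-→d11:-→d12:-→d13:-→d14:-→d15:-→d16:-→d17:-→d18:-→d19:-→d20:-→d21:-→d22:-→d23:-→d24:-→d25:-→d26:-→d27:-→d28:H0  best=H0
  add 116.176.0.0/12 -> H0 at depth 12
  add 192.95.103.204/32 -> H4 at depth 32
  add 116.0.0.0/8 -> H3 at depth 8
  ? 192.95.103.204  path d0:-→d1:-→d2:-→d3:-→d4:-→d5:-→d6:-→d7:-→d8:-→d9:-→d10:-→d11:-→d12:-→d13:-→d14:-→d15:-→d16:-→d17:-→d18:-→d19:-→d20:-→d21:-→d22:-→d23:-→d24:-→d25:-→d26:-→d27:-→d28:H0→d29:-→d30:-→d31:-→d32:H4  best=H4
  add 0.0.0.0/1 -> H2 at depth 1
  ? 192.95.103.192  path d0:-→d1:-→d2:-→d3:-→d4:-→d5:-→d6:-→d7:-→d8:-→d9:-→d10:-→d11:-→d12:-→d13:-→d14:-→d15:-→d16:-→d17:-→d18:-→d19:-→d20:-→d21:-→d22:-→d23:-→d24:-→d25:-→d26:-→d27:-→d28:H0  best=H0
  del 0.0.0.0/1 (clear depth 1)
  del 116.176.0.0/12 (clear depth 12)
  add 192.0.0.0/8 -> H4 at depth 8
  ? 192.95.103.204  path d0:-→d1:-→d2:-→d3:-→d4:-→d5:-→d6:-→d7:-→d8:H4→d9:-→d10:-→d11:-→d12:-→d13:-→d14:-→d15:-→d16:-→d17:-→d18:-→d19:-→d20:-→d21:-→d22:-→d23:-→d24:-→d25:-→d26:-→d27:-→d28:H0→d29:-→d30:-→d31:-→d32:H4  best=H4
  add 116.188.128.0/20 -> H2 at depth 20
  add 0.0.0.0/0 -> H0 at depth 0
  del 192.0.0.0/8 (clear depth 8)
  ? 192.95.103.195  path d0:H0→d1:-→d2:-→d3:-→d4:-→d5:-→d6:-→d7:-→d8:-→d9:-→d10:-→d11:-→d12:-→d13:-→d14:-→d15:-→d16:-→d17:-→d18:-→d19:-→d20:-→d21:-→d22:-→d23:-→d24:-→d25:-→d26:-→d27:-→d28:H0  best=H0
  ? 192.95.103.204  path d0:H0→d1:-→d2:-→d3:-→d4:-→d5:-→d6:-→d7:-→d8:-→d9:-→d10:-→d11:-→d12:-→d13:-→d14:-→d15:-→d16:-→d17:-→d18:-→d19:-→d20:-→d21:-→d22:-→d23:-→d24:-→d25:-→d26:-→d27:-→d28:H0→d29:-→d30:-→d31:-→d32:H4  best=H4
  ? 116.188.128.1  path d0:H0→d1:-→d2:-→d3:-→d4:-→d5:-→d6:-→d7:-→d8:H3→d9:-→d10:-→d11:-→d12:-→d13:-→d14:-→d15:-→d16:-→d17:-→d18:-→d19:-→d20:H2→d21:-  best=H2
  del 116.0.0.0/8 (clear depth 8)
  add 192.95.103.204/32 -> H3 at depth 32
  ? 192.95.103.204  path d0:H0→d1:-→d2:-→d3:-→d4:-→d5:-→d6:-→d7:-→d8:-→d9:-→d10:-→d11:-→d12:-→d13:-→d14:-→d15:-→d16:-→d17:-→d18:-→d19:-→d20:-→d21:-→d22:-→d23:-→d24:-→d25:-→d26:-→d27:-→d28:H0→d29:-→d30:-→d31:-→d32:H3  best=H3
  add 116.188.128.0/20 -> H2 at depth 20
  ? 116.188.128.0  path d0:H0→d1:-→d2:-→d3:-→d4:-→d5:-→d6:-→d7:-→d8:-→d9:-→d10:-→d11:-→d12:-→d13:-→d14:-→d15:-→d16:-→d17:-→d18:-→d19:-→d20:H2→d21:-  best=H2
  ? 175.114.74.138  path d0:H0→d1:-  best=H0
  add 192.95.0.0/16 -> H4 at depth 16
  ? 192.95.0.27  path d0:H0→d1:-→d2:-→d3:-→d4:-→d5:-→d6:-→d7:-→d8:-→d9:-→d10:-→d11:-→d12:-→d13:-→d14:-→d15:-→d16:H4→d17:-  best=H4
  ? 192.95.151.160  path d0:H0→d1:-→d2:-→d3:-→d4:-→d5:-→d6:-→d7:-→d8:-→d9:-→d10:-→d11:-→d12:-→d13:-→d14:-→d15:-→d16:H4  best=H4
  ? 192.95.103.193  path d0:H0→d1:-→d2:-→d3:-→d4:-→d5:-→d6:-→d7:-→d8:-→d9:-→d10:-→d11:-→d12:-→d13:-→d14:-→d15:-→d16:H4→d17:-→d18:-→d19:-→d20:-→d21:-→d22:-→d23:-→d24:-→d25:-→d26:-→d27:-→d28:H0  best=H0
  ? 192.94.103.193  path d0:H0→d1:-→d2:-→d3:-→d4:-→d5:-→d6:-→d7:-→d8:-→d9:-→d10:-→d11:-→d12:-→d13:-→d14:-→d15:-  best=H0
  ? 234.19.25.36  path d0:H0→d1:-→d2:-  best=H0
  del 192.95.103.204/32 (clear depth 32)
  add 192.95.96.0/20 -> H0 at depth 20
  ? 192.95.3.228  path d0:H0→d1:-→d2:-→d3:-→d4:-→d5:-→d6:-→d7:-→d8:-→d9:-→d10:-→d11:-→d12:-→d13:-→d14:-→d15:-→d16:H4→d17:-  best=H4

== LOOKUPS ==
["H0","H4","H0","H4","H0","H4","H2","H3","H2","H0","H4","H4","H0","H0","H0","H4"]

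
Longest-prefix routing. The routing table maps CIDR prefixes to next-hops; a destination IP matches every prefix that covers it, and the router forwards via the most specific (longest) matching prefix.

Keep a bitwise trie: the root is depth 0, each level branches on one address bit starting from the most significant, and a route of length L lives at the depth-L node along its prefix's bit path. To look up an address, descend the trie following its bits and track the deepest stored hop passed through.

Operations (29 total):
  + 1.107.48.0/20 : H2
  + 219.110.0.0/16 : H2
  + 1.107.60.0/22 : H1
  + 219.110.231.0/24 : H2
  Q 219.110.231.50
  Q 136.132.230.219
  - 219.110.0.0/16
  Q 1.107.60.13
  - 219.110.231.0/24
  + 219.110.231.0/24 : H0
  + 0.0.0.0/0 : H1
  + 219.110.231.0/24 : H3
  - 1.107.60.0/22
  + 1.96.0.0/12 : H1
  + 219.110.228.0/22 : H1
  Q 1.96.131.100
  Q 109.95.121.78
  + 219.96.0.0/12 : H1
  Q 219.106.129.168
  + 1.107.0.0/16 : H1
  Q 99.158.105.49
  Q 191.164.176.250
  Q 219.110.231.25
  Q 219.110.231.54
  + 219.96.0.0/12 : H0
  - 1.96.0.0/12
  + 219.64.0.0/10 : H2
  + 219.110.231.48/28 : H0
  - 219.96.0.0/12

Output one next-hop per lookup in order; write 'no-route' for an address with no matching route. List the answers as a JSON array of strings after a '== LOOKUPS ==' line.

Apply in order:
  add 1.107.48.0/20 -> H2 at depth 20
  add 219.110.0.0/16 -> H2 at depth 16
  add 1.107.60.0/22 -> H1 at depth 22
  add 219.110.231.0/24 -> H2 at depth 24
  lookup 219.110.231.50: bits 110110110110111011100111 walk d0:-→d1:-→d2:-→d3:-→d4:-→d5:-→d6:-→d7:-→d8:-→d9:-→d10:-→d11:-→d12:-→d13:-→d14:-→d15:-→d16:H2→d17:-→d18:-→d19:-→d20:-→d21:-→d22:-→d23:-→d24:H2 -> H2
  lookup 136.132.230.219: bits 1 walk d0:-→d1:- -> no-route
  - 219.110.0.0/16 clear@16
  lookup 1.107.60.13: bits 0000000101101011001111 walk d0:-→d1:-→d2:-→d3:-→d4:-→d5:-→d6:-→d7:-→d8:-→d9:-→d10:-→d11:-→d12:-→d13:-→d14:-→d15:-→d16:-→d17:-→d18:-→d19:-→d20:H2→d21:-→d22:H1 -> H1
  - 219.110.231.0/24 clear@24
  add 219.110.231.0/24 -> H0 at depth 24
  add 0.0.0.0/0 -> H1 at depth 0
  add 219.110.231.0/24 -> H3 at depth 24
  - 1.107.60.0/22 clear@22
  add 1.96.0.0/12 -> H1 at depth 12
  add 219.110.228.0/22 -> H1 at depth 22
  lookup 1.96.131.100: bits 000000010110 walk d0:H1→d1:-→d2:-→d3:-→d4:-→d5:-→d6:-→d7:-→d8:-→d9:-→d10:-→d11:-→d12:H1 -> H1
  lookup 109.95.121.78: bits 0 walk d0:H1→d1:- -> H1
  add 219.96.0.0/12 -> H1 at depth 12
  lookup 219.106.129.168: bits 1101101101101 walk d0:H1→d1:-→d2:-→d3:-→d4:-→d5:-→d6:-→d7:-→d8:-→d9:-→d10:-→d11:-→d12:H1→d13:- -> H1
  add 1.107.0.0/16 -> H1 at depth 16
  lookup 99.158.105.49: bits 0 walk d0:H1→d1:- -> H1
  lookup 191.164.176.250: bits 1 walk d0:H1→d1:- -> H1
  lookup 219.110.231.25: bits 110110110110111011100111 walk d0:H1→d1:-→d2:-→d3:-→d4:-→d5:-→d6:-→d7:-→d8:-→d9:-→d10:-→d11:-→d12:H1→d13:-→d14:-→d15:-→d16:-→d17:-→d18:-→d19:-→d20:-→d21:-→d22:H1→d23:-→d24:H3 -> H3
  lookup 219.110.231.54: bits 110110110110111011100111 walk d0:H1→d1:-→d2:-→d3:-→d4:-→d5:-→d6:-→d7:-→d8:-→d9:-→d10:-→d11:-→d12:H1→d13:-→d14:-→d15:-→d16:-→d17:-→d18:-→d19:-→d20:-→d21:-→d22:H1→d23:-→d24:H3 -> H3
  add 219.96.0.0/12 -> H0 at depth 12
  - 1.96.0.0/12 clear@12
  add 219.64.0.0/10 -> H2 at depth 10
  add 219.110.231.48/28 -> H0 at depth 28
  - 219.96.0.0/12 clear@12

== LOOKUPS ==
["H2","no-route","H1","H1","H1","H1","H1","H1","H3","H3"]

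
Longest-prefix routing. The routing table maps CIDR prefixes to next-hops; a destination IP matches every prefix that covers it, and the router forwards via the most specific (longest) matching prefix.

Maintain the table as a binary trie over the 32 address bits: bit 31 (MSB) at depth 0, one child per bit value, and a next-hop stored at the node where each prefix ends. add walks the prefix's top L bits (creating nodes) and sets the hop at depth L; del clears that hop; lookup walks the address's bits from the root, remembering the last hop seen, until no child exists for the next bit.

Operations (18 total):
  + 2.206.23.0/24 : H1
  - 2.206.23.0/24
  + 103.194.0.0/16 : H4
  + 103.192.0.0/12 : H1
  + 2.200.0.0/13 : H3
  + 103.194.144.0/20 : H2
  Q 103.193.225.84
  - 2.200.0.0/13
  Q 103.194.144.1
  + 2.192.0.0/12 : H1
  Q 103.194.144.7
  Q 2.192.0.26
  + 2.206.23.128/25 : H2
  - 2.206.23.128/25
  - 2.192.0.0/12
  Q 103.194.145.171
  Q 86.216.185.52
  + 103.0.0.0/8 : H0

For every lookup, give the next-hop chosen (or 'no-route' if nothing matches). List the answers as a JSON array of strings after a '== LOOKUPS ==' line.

Process each operation:
  + 2.206.23.0/24 (H1) depth=24
  - 2.206.23.0/24 clear@24
  + 103.194.0.0/16 (H4) depth=16
  + 103.192.0.0/12 (H1) depth=12
  + 2.200.0.0/13 (H3) depth=13
  + 103.194.144.0/20 (H2) depth=20
  ? 103.193.225.84  path d0:-→d1:-→d2:-→d3:-→d4:-→d5:-→d6:-→d7:-→d8:-→d9:-→d10:-→d11:-→d12:H1→d13:-→d14:-  best=H1
  - 2.200.0.0/13 clear@13
  ? 103.194.144.1  path d0:-→d1:-→d2:-→d3:-→d4:-→d5:-→d6:-→d7:-→d8:-→d9:-→d10:-→d11:-→d12:H1→d13:-→d14:-→d15:-→d16:H4→d17:-→d18:-→d19:-→d20:H2  best=H2
  + 2.192.0.0/12 (H1) depth=12
  ? 103.194.144.7  path d0:-→d1:-→d2:-→d3:-→d4:-→d5:-→d6:-→d7:-→d8:-→d9:-→d10:-→d11:-→d12:H1→d13:-→d14:-→d15:-→d16:H4→d17:-→d18:-→d19:-→d20:H2  best=H2
  ? 2.192.0.26  path d0:-→d1:-→d2:-→d3:-→d4:-→d5:-→d6:-→d7:-→d8:-→d9:-→d10:-→d11:-→d12:H1  best=H1
  + 2.206.23.128/25 (H2) depth=25
  - 2.206.23.128/25 clear@25
  - 2.192.0.0/12 clear@12
  ? 103.194.145.171  path d0:-→d1:-→d2:-→d3:-→d4:-→d5:-→d6:-→d7:-→d8:-→d9:-→d10:-→d11:-→d12:H1→d13:-→d14:-→d15:-→d16:H4→d17:-→d18:-→d19:-→d20:H2  best=H2
  ? 86.216.185.52  path d0:-→d1:-→d2:-  best=no-route
  + 103.0.0.0/8 (H0) depth=8

== LOOKUPS ==
["H1","H2","H2","H1","H2","no-route"]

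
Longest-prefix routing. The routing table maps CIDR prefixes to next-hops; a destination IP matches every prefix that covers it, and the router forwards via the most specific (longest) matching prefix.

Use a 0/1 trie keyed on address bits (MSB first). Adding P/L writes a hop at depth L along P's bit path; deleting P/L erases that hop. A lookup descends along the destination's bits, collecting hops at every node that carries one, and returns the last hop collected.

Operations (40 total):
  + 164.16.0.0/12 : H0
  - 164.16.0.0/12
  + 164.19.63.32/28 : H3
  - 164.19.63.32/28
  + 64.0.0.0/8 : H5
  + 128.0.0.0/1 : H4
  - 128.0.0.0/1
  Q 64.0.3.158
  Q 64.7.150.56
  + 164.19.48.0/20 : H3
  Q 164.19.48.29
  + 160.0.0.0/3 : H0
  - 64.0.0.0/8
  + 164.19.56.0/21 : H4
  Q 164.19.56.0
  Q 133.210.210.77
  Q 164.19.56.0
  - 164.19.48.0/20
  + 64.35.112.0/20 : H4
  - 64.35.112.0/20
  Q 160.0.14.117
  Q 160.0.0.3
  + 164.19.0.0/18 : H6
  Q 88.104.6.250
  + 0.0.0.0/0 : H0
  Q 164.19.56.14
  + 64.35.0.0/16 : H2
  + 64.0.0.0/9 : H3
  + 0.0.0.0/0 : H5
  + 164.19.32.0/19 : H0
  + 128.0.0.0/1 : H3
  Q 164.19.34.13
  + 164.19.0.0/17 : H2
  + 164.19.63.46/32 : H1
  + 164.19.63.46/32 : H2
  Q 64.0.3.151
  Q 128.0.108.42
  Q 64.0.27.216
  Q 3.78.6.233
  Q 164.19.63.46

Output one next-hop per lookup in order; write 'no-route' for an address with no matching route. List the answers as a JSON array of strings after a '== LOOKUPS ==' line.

Trace:
  + 164.16.0.0/12 (H0) depth=12
  - 164.16.0.0/12 clear@12
  + 164.19.63.32/28 (H3) depth=28
  - 164.19.63.32/28 clear@28
  + 64.0.0.0/8 (H5) depth=8
  + 128.0.0.0/1 (H4) depth=1
  - 128.0.0.0/1 clear@1
  ? 64.0.3.158  path d0:-→d1:-→d2:-→d3:-→d4:-→d5:-→d6:-→d7:-→d8:H5  best=H5
  ? 64.7.150.56  path d0:-→d1:-→d2:-→d3:-→d4:-→d5:-→d6:-→d7:-→d8:H5  best=H5
  + 164.19.48.0/20 (H3) depth=20
  ? 164.19.48.29  path d0:-→d1:-→d2:-→d3:-→d4:-→d5:-→d6:-→d7:-→d8:-→d9:-→d10:-→d11:-→d12:-→d13:-→d14:-→d15:-→d16:-→d17:-→d18:-→d19:-→d20:H3  best=H3
  + 160.0.0.0/3 (H0) depth=3
  - 64.0.0.0/8 clear@8
  + 164.19.56.0/21 (H4) depth=21
  ? 164.19.56.0  path d0:-→d1:-→d2:-→d3:H0→d4:-→d5:-→d6:-→d7:-→d8:-→d9:-→d10:-→d11:-→d12:-→d13:-→d14:-→d15:-→d16:-→d17:-→d18:-→d19:-→d20:H3→d21:H4  best=H4
  ? 133.210.210.77  path d0:-→d1:-→d2:-  best=no-route
  ? 164.19.56.0  path d0:-→d1:-→d2:-→d3:H0→d4:-→d5:-→d6:-→d7:-→d8:-→d9:-→d10:-→d11:-→d12:-→d13:-→d14:-→d15:-→d16:-→d17:-→d18:-→d19:-→d20:H3→d21:H4  best=H4
  - 164.19.48.0/20 clear@20
  + 64.35.112.0/20 (H4) depth=20
  - 64.35.112.0/20 clear@20
  ? 160.0.14.117  path d0:-→d1:-→d2:-→d3:H0→d4:-→d5:-  best=H0
  ? 160.0.0.3  path d0:-→d1:-→d2:-→d3:H0→d4:-→d5:-  best=H0
  + 164.19.0.0/18 (H6) depth=18
  ? 88.104.6.250  path d0:-→d1:-→d2:-→d3:-  best=no-route
  + 0.0.0.0/0 (H0) depth=0
  ? 164.19.56.14  path d0:H0→d1:-→d2:-→d3:H0→d4:-→d5:-→d6:-→d7:-→d8:-→d9:-→d10:-→d11:-→d12:-→d13:-→d14:-→d15:-→d16:-→d17:-→d18:H6→d19:-→d20:-→d21:H4  best=H4
  + 64.35.0.0/16 (H2) depth=16
  + 64.0.0.0/9 (H3) depth=9
  + 0.0.0.0/0 (H5) depth=0
  + 164.19.32.0/19 (H0) depth=19
  + 128.0.0.0/1 (H3) depth=1
  ? 164.19.34.13  path d0:H5→d1:H3→d2:-→d3:H0→d4:-→d5:-→d6:-→d7:-→d8:-→d9:-→d10:-→d11:-→d12:-→d13:-→d14:-→d15:-→d16:-→d17:-→d18:H6→d19:H0  best=H0
  + 164.19.0.0/17 (H2) depth=17
  + 164.19.63.46/32 (H1) depth=32
  + 164.19.63.46/32 (H2) depth=32
  ? 64.0.3.151  path d0:H5→d1:-→d2:-→d3:-→d4:-→d5:-→d6:-→d7:-→d8:-→d9:H3→d10:-  best=H3
  ? 128.0.108.42  path d0:H5→d1:H3→d2:-  best=H3
  ? 64.0.27.216  path d0:H5→d1:-→d2:-→d3:-→d4:-→d5:-→d6:-→d7:-→d8:-→d9:H3→d10:-  best=H3
  ? 3.78.6.233  path d0:H5→d1:-  best=H5
  ? 164.19.63.46  path d0:H5→d1:H3→d2:-→d3:H0→d4:-→d5:-→d6:-→d7:-→d8:-→d9:-→d10:-→d11:-→d12:-→d13:-→d14:-→d15:-→d16:-→d17:H2→d18:H6→d19:H0→d20:-→d21:H4→d22:-→d23:-→d24:-→d25:-→d26:-→d27:-→d28:-→d29:-→d30:-→d31:-→d32:H2  best=H2

== LOOKUPS ==
["H5","H5","H3","H4","no-route","H4","H0","H0","no-route","H4","H0","H3","H3","H3","H5","H2"]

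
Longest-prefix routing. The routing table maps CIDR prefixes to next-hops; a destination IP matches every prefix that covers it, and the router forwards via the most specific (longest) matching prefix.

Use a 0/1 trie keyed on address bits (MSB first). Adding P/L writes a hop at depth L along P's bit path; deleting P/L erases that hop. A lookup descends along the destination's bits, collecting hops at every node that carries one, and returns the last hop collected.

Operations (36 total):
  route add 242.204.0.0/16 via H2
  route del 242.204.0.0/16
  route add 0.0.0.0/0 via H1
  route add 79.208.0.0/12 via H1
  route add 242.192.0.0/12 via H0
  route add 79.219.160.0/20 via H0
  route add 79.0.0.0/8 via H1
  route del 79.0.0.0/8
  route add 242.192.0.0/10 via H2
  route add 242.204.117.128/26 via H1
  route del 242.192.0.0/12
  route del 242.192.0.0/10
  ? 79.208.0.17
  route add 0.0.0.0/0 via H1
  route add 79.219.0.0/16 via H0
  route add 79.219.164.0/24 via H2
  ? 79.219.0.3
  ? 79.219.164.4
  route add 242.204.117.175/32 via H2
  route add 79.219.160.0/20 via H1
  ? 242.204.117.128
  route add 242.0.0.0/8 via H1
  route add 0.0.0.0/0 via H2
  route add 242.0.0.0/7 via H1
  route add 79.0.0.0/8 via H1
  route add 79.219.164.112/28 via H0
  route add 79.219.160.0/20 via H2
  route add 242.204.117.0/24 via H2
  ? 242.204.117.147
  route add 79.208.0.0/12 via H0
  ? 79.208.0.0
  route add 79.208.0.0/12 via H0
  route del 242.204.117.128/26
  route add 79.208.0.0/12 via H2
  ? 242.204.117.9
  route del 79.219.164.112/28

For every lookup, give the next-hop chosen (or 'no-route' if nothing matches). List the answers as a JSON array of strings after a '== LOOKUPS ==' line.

Trace:
  + 242.204.0.0/16 (H2) depth=16
  del 242.204.0.0/16 (clear depth 16)
  + 0.0.0.0/0 (H1) depth=0
  + 79.208.0.0/12 (H1) depth=12
  + 242.192.0.0/12 (H0) depth=12
  + 79.219.160.0/20 (H0) depth=20
  + 79.0.0.0/8 (H1) depth=8
  del 79.0.0.0/8 (clear depth 8)
  + 242.192.0.0/10 (H2) depth=10
  + 242.204.117.128/26 (H1) depth=26
  del 242.192.0.0/12 (clear depth 12)
  del 242.192.0.0/10 (clear depth 10)
  Q 79.208.0.17: descend 010011111101 ; hops seen [H1,H1] ; pick H1
  + 0.0.0.0/0 (H1) depth=0
  + 79.219.0.0/16 (H0) depth=16
  + 79.219.164.0/24 (H2) depth=24
  Q 79.219.0.3: descend 0100111111011011 ; hops seen [H1,H1,H0] ; pick H0
  Q 79.219.164.4: descend 010011111101101110100100 ; hops seen [H1,H1,H0,H0,H2] ; pick H2
  + 242.204.117.175/32 (H2) depth=32
  + 79.219.160.0/20 (H1) depth=20
  Q 242.204.117.128: descend 11110010110011000111010110 ; hops seen [H1,H1] ; pick H1
  + 242.0.0.0/8 (H1) depth=8
  + 0.0.0.0/0 (H2) depth=0
  + 242.0.0.0/7 (H1) depth=7
  + 79.0.0.0/8 (H1) depth=8
  + 79.219.164.112/28 (H0) depth=28
  + 79.219.160.0/20 (H2) depth=20
  + 242.204.117.0/24 (H2) depth=24
  Q 242.204.117.147: descend 11110010110011000111010110 ; hops seen [H2,H1,H1,H2,H1] ; pick H1
  + 79.208.0.0/12 (H0) depth=12
  Q 79.208.0.0: descend 010011111101 ; hops seen [H2,H1,H0] ; pick H0
  + 79.208.0.0/12 (H0) depth=12
  del 242.204.117.128/26 (clear depth 26)
  + 79.208.0.0/12 (H2) depth=12
  Q 242.204.117.9: descend 111100101100110001110101 ; hops seen [H2,H1,H1,H2] ; pick H2
  del 79.219.164.112/28 (clear depth 28)

== LOOKUPS ==
["H1","H0","H2","H1","H1","H0","H2"]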